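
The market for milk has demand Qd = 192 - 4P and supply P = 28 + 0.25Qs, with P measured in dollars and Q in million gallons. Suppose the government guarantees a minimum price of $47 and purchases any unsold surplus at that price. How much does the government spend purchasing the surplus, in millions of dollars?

Rearranging supply gives Qs = 4P - 112. Setting quantity demanded equal to quantity supplied, 192 - 4P = 4P - 112, gives P* = 38 and Q* = 40.
Because the floor (47) lies above the market-clearing price, it is binding.
At P = 47: Qd = 192 - 4·47 = 4 and Qs = 4·47 - 112 = 76.
Surplus = Qs - Qd = 72.
Government expenditure = surplus × support price = 72 × 47 = 3384.

3384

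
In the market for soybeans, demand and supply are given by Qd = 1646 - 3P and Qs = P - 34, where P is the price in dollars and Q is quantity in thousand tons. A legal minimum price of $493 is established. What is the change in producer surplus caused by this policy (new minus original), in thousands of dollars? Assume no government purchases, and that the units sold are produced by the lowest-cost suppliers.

-11789.5

In a free market, 1646 - 3P = P - 34 gives the equilibrium P* = 420, Q* = 386.
Since 493 > 420, the floor is binding.
At P = 493: Qd = 1646 - 3·493 = 167 and Qs = 493 - 34 = 459.
Producer surplus without the control is ½ · (420 - 34) · 386 = 74498.
With the floor, 167 units are sold at 493. The supply price at Q = 167 is 201, so PS = ½ · [(493 - 34) + (493 - 201)] · 167 = 62708.5.
Change in producer surplus = 62708.5 - 74498 = -11789.5.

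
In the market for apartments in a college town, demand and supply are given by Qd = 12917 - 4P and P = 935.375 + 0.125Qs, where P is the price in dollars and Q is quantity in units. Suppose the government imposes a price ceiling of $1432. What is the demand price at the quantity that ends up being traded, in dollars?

Rearranging supply gives Qs = 8P - 7483. In a free market, 12917 - 4P = 8P - 7483 gives the equilibrium P* = 1700, Q* = 6117.
The ceiling of 1432 is below the equilibrium price 1700, so it binds.
At P = 1432: Qd = 12917 - 4·1432 = 7189 and Qs = 8·1432 - 7483 = 3973.
Only 3973 units reach the market. On the demand curve, the marginal buyer's willingness to pay at Q = 3973 is (12917 - 3973)/4 = 2236.

2236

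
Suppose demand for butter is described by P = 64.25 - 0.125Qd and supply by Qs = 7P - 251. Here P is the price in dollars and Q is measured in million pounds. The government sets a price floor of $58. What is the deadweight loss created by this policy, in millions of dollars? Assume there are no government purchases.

Rearranging demand gives Qd = 514 - 8P. Equilibrium: 514 - 8P = 7P - 251, so 765 = 15P and P* = 51, Q* = 106.
Because the floor (58) lies above the market-clearing price, it is binding.
At P = 58: Qd = 514 - 8·58 = 50 and Qs = 7·58 - 251 = 155.
Quantity traded falls to 50. At Q = 50 the demand price is (514 - 50)/8 = 58 and the supply price is (251 + 50)/7 = 43.
Deadweight loss = ½ · (58 - 43) · (106 - 50) = ½ · 15 · 56 = 420.

420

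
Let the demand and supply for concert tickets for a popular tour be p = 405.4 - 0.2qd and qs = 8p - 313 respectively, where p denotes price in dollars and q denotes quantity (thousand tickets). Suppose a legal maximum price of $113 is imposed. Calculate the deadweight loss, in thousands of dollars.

46685.6

Rearranging demand gives qd = 2027 - 5p. Without the control the market clears where 2027 - 5p = 8p - 313, i.e. p* = 180 and q* = 1127.
The ceiling of 113 is below the equilibrium price 180, so it binds.
At p = 113: qd = 2027 - 5·113 = 1462 and qs = 8·113 - 313 = 591.
Quantity traded falls to 591. At q = 591 the demand price is (2027 - 591)/5 = 287.2 and the supply price is (313 + 591)/8 = 113.
Deadweight loss = ½ · (287.2 - 113) · (1127 - 591) = ½ · 174.2 · 536 = 46685.6.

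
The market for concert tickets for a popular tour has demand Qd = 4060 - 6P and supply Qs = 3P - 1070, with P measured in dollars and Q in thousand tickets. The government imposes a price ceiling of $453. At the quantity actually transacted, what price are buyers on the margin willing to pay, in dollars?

Equilibrium: 4060 - 6P = 3P - 1070, so 5130 = 9P and P* = 570, Q* = 640.
Because the ceiling (453) lies below the market-clearing price, it is binding.
At P = 453: Qd = 4060 - 6·453 = 1342 and Qs = 3·453 - 1070 = 289.
Only 289 units reach the market. On the demand curve, the marginal buyer's willingness to pay at Q = 289 is (4060 - 289)/6 = 628.5.

628.5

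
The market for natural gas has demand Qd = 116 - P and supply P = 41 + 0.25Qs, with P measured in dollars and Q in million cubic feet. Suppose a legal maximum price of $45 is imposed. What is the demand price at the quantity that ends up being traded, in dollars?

100

Rearranging supply gives Qs = 4P - 164. Setting quantity demanded equal to quantity supplied, 116 - P = 4P - 164, gives P* = 56 and Q* = 60.
Because the ceiling (45) lies below the market-clearing price, it is binding.
At P = 45: Qd = 116 - 45 = 71 and Qs = 4·45 - 164 = 16.
Only 16 units reach the market. On the demand curve, the marginal buyer's willingness to pay at Q = 16 is (116 - 16) = 100.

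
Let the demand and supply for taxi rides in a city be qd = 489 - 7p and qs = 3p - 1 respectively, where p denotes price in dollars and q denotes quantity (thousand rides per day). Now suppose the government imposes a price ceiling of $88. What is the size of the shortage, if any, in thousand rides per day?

0

Equilibrium: 489 - 7p = 3p - 1, so 490 = 10p and p* = 49, q* = 146.
The ceiling of 88 is above the equilibrium price 49, so it is not binding; the market clears at p* = 49, q* = 146.
Since the control does not bind, there is no shortage.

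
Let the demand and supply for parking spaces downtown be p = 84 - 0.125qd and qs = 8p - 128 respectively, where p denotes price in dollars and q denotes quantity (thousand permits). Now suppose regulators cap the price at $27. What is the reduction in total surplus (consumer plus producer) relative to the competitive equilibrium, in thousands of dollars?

Rearranging demand gives qd = 672 - 8p. In a free market, 672 - 8p = 8p - 128 gives the equilibrium p* = 50, q* = 272.
The ceiling of 27 is below the equilibrium price 50, so it binds.
At p = 27: qd = 672 - 8·27 = 456 and qs = 8·27 - 128 = 88.
Quantity traded falls to 88. At q = 88 the demand price is (672 - 88)/8 = 73 and the supply price is (128 + 88)/8 = 27.
Deadweight loss = ½ · (73 - 27) · (272 - 88) = ½ · 46 · 184 = 4232.

4232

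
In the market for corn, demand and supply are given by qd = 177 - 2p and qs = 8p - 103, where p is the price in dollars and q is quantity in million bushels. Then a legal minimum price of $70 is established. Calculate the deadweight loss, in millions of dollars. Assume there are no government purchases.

2205

Setting quantity demanded equal to quantity supplied, 177 - 2p = 8p - 103, gives p* = 28 and q* = 121.
Since 70 > 28, the floor is binding.
At p = 70: qd = 177 - 2·70 = 37 and qs = 8·70 - 103 = 457.
Quantity traded falls to 37. At q = 37 the demand price is (177 - 37)/2 = 70 and the supply price is (103 + 37)/8 = 17.5.
Deadweight loss = ½ · (70 - 17.5) · (121 - 37) = ½ · 52.5 · 84 = 2205.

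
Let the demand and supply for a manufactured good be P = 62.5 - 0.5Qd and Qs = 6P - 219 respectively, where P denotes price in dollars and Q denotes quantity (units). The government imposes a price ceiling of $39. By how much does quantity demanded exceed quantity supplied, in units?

Rearranging demand gives Qd = 125 - 2P. In a free market, 125 - 2P = 6P - 219 gives the equilibrium P* = 43, Q* = 39.
Since 39 < 43, the ceiling is binding.
At P = 39: Qd = 125 - 2·39 = 47 and Qs = 6·39 - 219 = 15.
Shortage = Qd - Qs = 47 - 15 = 32.

32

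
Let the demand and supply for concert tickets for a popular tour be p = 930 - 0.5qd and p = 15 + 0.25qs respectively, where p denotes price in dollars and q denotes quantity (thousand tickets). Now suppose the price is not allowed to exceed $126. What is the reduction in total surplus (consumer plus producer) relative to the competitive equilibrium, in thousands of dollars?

Rearranging demand gives qd = 1860 - 2p; rearranging supply gives qs = 4p - 60. Equilibrium: 1860 - 2p = 4p - 60, so 1920 = 6p and p* = 320, q* = 1220.
Since 126 < 320, the ceiling is binding.
At p = 126: qd = 1860 - 2·126 = 1608 and qs = 4·126 - 60 = 444.
Quantity traded falls to 444. At q = 444 the demand price is (1860 - 444)/2 = 708 and the supply price is (60 + 444)/4 = 126.
Deadweight loss = ½ · (708 - 126) · (1220 - 444) = ½ · 582 · 776 = 225816.

225816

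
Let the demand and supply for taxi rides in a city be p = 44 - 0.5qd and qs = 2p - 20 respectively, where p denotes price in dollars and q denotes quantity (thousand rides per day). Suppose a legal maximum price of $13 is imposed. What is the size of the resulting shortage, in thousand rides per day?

Rearranging demand gives qd = 88 - 2p. In a free market, 88 - 2p = 2p - 20 gives the equilibrium p* = 27, q* = 34.
Since 13 < 27, the ceiling is binding.
At p = 13: qd = 88 - 2·13 = 62 and qs = 2·13 - 20 = 6.
Shortage = qd - qs = 62 - 6 = 56.

56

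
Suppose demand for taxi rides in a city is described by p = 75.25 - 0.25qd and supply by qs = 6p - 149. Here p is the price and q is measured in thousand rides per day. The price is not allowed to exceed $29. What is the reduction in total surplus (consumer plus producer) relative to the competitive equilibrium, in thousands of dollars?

1920

Rearranging demand gives qd = 301 - 4p. Without the control the market clears where 301 - 4p = 6p - 149, i.e. p* = 45 and q* = 121.
Because the ceiling (29) lies below the market-clearing price, it is binding.
At p = 29: qd = 301 - 4·29 = 185 and qs = 6·29 - 149 = 25.
Quantity traded falls to 25. At q = 25 the demand price is (301 - 25)/4 = 69 and the supply price is (149 + 25)/6 = 29.
Deadweight loss = ½ · (69 - 29) · (121 - 25) = ½ · 40 · 96 = 1920.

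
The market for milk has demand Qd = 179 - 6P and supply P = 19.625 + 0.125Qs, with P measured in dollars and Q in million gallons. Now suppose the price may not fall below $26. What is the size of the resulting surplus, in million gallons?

Rearranging supply gives Qs = 8P - 157. In a free market, 179 - 6P = 8P - 157 gives the equilibrium P* = 24, Q* = 35.
The floor of 26 is above the equilibrium price 24, so it binds.
At P = 26: Qd = 179 - 6·26 = 23 and Qs = 8·26 - 157 = 51.
Surplus = Qs - Qd = 51 - 23 = 28.

28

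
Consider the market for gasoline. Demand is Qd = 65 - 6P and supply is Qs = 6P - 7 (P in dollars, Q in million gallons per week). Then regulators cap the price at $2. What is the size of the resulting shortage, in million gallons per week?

In a free market, 65 - 6P = 6P - 7 gives the equilibrium P* = 6, Q* = 29.
Because the ceiling (2) lies below the market-clearing price, it is binding.
At P = 2: Qd = 65 - 6·2 = 53 and Qs = 6·2 - 7 = 5.
Shortage = Qd - Qs = 53 - 5 = 48.

48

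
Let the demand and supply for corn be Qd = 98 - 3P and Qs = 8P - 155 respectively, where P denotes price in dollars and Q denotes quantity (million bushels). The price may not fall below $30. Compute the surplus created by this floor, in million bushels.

77

In a free market, 98 - 3P = 8P - 155 gives the equilibrium P* = 23, Q* = 29.
Because the floor (30) lies above the market-clearing price, it is binding.
At P = 30: Qd = 98 - 3·30 = 8 and Qs = 8·30 - 155 = 85.
Surplus = Qs - Qd = 85 - 8 = 77.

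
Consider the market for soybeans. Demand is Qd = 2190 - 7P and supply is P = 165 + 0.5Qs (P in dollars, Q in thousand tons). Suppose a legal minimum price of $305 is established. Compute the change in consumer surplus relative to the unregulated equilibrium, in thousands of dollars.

-3562.5

Rearranging supply gives Qs = 2P - 330. In a free market, 2190 - 7P = 2P - 330 gives the equilibrium P* = 280, Q* = 230.
Since 305 > 280, the floor is binding.
At P = 305: Qd = 2190 - 7·305 = 55 and Qs = 2·305 - 330 = 280.
Consumer surplus without the control is ½ · (2190/7 - 280) · 230 = 26450/7.
With the floor, consumers buy 55 units at 305, so CS = ½ · (2190/7 - 305) · 55 = 3025/14.
Change in consumer surplus = 3025/14 - 26450/7 = -3562.5.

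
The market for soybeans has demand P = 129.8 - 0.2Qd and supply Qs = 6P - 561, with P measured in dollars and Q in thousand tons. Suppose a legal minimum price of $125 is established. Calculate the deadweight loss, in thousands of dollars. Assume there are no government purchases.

Rearranging demand gives Qd = 649 - 5P. In a free market, 649 - 5P = 6P - 561 gives the equilibrium P* = 110, Q* = 99.
The floor of 125 is above the equilibrium price 110, so it binds.
At P = 125: Qd = 649 - 5·125 = 24 and Qs = 6·125 - 561 = 189.
Quantity traded falls to 24. At Q = 24 the demand price is (649 - 24)/5 = 125 and the supply price is (561 + 24)/6 = 97.5.
Deadweight loss = ½ · (125 - 97.5) · (99 - 24) = ½ · 27.5 · 75 = 1031.25.

1031.25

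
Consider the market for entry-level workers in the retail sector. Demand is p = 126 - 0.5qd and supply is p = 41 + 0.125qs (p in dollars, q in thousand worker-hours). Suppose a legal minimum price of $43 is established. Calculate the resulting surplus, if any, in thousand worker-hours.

0

Rearranging demand gives qd = 252 - 2p; rearranging supply gives qs = 8p - 328. In a free market, 252 - 2p = 8p - 328 gives the equilibrium p* = 58, q* = 136.
The floor of 43 is below the equilibrium price 58, so it is not binding; the market clears at p* = 58, q* = 136.
Since the control does not bind, there is no surplus.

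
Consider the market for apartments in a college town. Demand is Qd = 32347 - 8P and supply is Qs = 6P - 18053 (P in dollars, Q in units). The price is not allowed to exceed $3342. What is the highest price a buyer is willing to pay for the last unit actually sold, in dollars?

3793.5

Setting quantity demanded equal to quantity supplied, 32347 - 8P = 6P - 18053, gives P* = 3600 and Q* = 3547.
Since 3342 < 3600, the ceiling is binding.
At P = 3342: Qd = 32347 - 8·3342 = 5611 and Qs = 6·3342 - 18053 = 1999.
Only 1999 units reach the market. On the demand curve, the marginal buyer's willingness to pay at Q = 1999 is (32347 - 1999)/8 = 3793.5.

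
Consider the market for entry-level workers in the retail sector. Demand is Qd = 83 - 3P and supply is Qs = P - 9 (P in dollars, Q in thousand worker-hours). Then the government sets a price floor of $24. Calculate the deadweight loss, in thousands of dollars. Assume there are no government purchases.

6

Setting quantity demanded equal to quantity supplied, 83 - 3P = P - 9, gives P* = 23 and Q* = 14.
The floor of 24 is above the equilibrium price 23, so it binds.
At P = 24: Qd = 83 - 3·24 = 11 and Qs = 24 - 9 = 15.
Quantity traded falls to 11. At Q = 11 the demand price is (83 - 11)/3 = 24 and the supply price is 9 + 11 = 20.
Deadweight loss = ½ · (24 - 20) · (14 - 11) = ½ · 4 · 3 = 6.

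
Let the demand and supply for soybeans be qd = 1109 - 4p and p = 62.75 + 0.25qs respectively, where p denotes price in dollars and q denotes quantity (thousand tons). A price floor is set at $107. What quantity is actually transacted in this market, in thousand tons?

429

Rearranging supply gives qs = 4p - 251. Setting quantity demanded equal to quantity supplied, 1109 - 4p = 4p - 251, gives p* = 170 and q* = 429.
Since 107 is below p* = 170, the floor does not bind and the free-market outcome prevails.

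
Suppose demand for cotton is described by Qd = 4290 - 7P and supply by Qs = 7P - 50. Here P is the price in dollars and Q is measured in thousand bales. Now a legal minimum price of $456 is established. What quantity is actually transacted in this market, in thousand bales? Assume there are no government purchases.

Setting quantity demanded equal to quantity supplied, 4290 - 7P = 7P - 50, gives P* = 310 and Q* = 2120.
Since 456 > 310, the floor is binding.
At P = 456: Qd = 4290 - 7·456 = 1098 and Qs = 7·456 - 50 = 3142.
The quantity actually transacted is the short side, demand: 1098.

1098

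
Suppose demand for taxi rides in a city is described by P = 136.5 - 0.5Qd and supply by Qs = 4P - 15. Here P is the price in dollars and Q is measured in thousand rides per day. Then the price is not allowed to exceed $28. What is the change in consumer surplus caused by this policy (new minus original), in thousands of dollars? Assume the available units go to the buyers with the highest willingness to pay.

340

Rearranging demand gives Qd = 273 - 2P. In a free market, 273 - 2P = 4P - 15 gives the equilibrium P* = 48, Q* = 177.
Because the ceiling (28) lies below the market-clearing price, it is binding.
At P = 28: Qd = 273 - 2·28 = 217 and Qs = 4·28 - 15 = 97.
Consumer surplus without the control is ½ · (136.5 - 48) · 177 = 7832.25.
With the ceiling, 97 units are sold at 28 (assume they go to the highest-value buyers). The demand price at Q = 97 is 88, so CS = ½ · [(136.5 - 28) + (88 - 28)] · 97 = 8172.25.
Change in consumer surplus = 8172.25 - 7832.25 = 340.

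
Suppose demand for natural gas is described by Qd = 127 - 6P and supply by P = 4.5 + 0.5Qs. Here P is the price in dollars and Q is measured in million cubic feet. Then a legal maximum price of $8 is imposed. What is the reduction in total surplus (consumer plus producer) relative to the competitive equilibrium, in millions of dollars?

Rearranging supply gives Qs = 2P - 9. Without the control the market clears where 127 - 6P = 2P - 9, i.e. P* = 17 and Q* = 25.
Because the ceiling (8) lies below the market-clearing price, it is binding.
At P = 8: Qd = 127 - 6·8 = 79 and Qs = 2·8 - 9 = 7.
Quantity traded falls to 7. At Q = 7 the demand price is (127 - 7)/6 = 20 and the supply price is (9 + 7)/2 = 8.
Deadweight loss = ½ · (20 - 8) · (25 - 7) = ½ · 12 · 18 = 108.

108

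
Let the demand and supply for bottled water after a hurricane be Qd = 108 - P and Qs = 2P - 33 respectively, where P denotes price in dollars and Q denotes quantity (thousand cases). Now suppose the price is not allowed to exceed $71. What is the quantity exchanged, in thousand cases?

61

In a free market, 108 - P = 2P - 33 gives the equilibrium P* = 47, Q* = 61.
The ceiling of 71 is above the equilibrium price 47, so it is not binding; the market clears at P* = 47, Q* = 61.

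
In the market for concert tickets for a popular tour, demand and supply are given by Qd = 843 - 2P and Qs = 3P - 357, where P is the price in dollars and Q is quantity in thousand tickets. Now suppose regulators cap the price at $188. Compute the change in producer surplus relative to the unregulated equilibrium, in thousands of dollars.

-14820

In a free market, 843 - 2P = 3P - 357 gives the equilibrium P* = 240, Q* = 363.
Because the ceiling (188) lies below the market-clearing price, it is binding.
At P = 188: Qd = 843 - 2·188 = 467 and Qs = 3·188 - 357 = 207.
Producer surplus without the control is ½ · (240 - 119) · 363 = 21961.5.
With the ceiling, producers sell 207 units at 188, so PS = ½ · (188 - 119) · 207 = 7141.5.
Change in producer surplus = 7141.5 - 21961.5 = -14820.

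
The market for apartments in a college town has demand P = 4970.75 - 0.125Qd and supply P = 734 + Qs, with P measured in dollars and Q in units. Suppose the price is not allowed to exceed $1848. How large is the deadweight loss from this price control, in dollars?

Rearranging demand gives Qd = 39766 - 8P; rearranging supply gives Qs = P - 734. Without the control the market clears where 39766 - 8P = P - 734, i.e. P* = 4500 and Q* = 3766.
The ceiling of 1848 is below the equilibrium price 4500, so it binds.
At P = 1848: Qd = 39766 - 8·1848 = 24982 and Qs = 1848 - 734 = 1114.
Quantity traded falls to 1114. At Q = 1114 the demand price is (39766 - 1114)/8 = 4831.5 and the supply price is 734 + 1114 = 1848.
Deadweight loss = ½ · (4831.5 - 1848) · (3766 - 1114) = ½ · 2983.5 · 2652 = 3956121.

3956121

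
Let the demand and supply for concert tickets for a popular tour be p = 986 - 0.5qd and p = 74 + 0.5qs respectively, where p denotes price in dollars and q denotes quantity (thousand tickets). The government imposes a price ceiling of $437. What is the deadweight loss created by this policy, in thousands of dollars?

17298

Rearranging demand gives qd = 1972 - 2p; rearranging supply gives qs = 2p - 148. Setting quantity demanded equal to quantity supplied, 1972 - 2p = 2p - 148, gives p* = 530 and q* = 912.
The ceiling of 437 is below the equilibrium price 530, so it binds.
At p = 437: qd = 1972 - 2·437 = 1098 and qs = 2·437 - 148 = 726.
Quantity traded falls to 726. At q = 726 the demand price is (1972 - 726)/2 = 623 and the supply price is (148 + 726)/2 = 437.
Deadweight loss = ½ · (623 - 437) · (912 - 726) = ½ · 186 · 186 = 17298.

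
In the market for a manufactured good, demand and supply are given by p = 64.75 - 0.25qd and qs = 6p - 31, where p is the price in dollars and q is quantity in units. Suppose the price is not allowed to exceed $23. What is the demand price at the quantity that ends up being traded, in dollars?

Rearranging demand gives qd = 259 - 4p. Without the control the market clears where 259 - 4p = 6p - 31, i.e. p* = 29 and q* = 143.
The ceiling of 23 is below the equilibrium price 29, so it binds.
At p = 23: qd = 259 - 4·23 = 167 and qs = 6·23 - 31 = 107.
Only 107 units reach the market. On the demand curve, the marginal buyer's willingness to pay at q = 107 is (259 - 107)/4 = 38.

38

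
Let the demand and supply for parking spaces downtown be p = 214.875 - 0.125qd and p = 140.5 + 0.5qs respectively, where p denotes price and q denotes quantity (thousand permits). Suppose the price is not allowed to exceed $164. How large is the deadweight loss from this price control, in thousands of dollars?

Rearranging demand gives qd = 1719 - 8p; rearranging supply gives qs = 2p - 281. Equilibrium: 1719 - 8p = 2p - 281, so 2000 = 10p and p* = 200, q* = 119.
Because the ceiling (164) lies below the market-clearing price, it is binding.
At p = 164: qd = 1719 - 8·164 = 407 and qs = 2·164 - 281 = 47.
Quantity traded falls to 47. At q = 47 the demand price is (1719 - 47)/8 = 209 and the supply price is (281 + 47)/2 = 164.
Deadweight loss = ½ · (209 - 164) · (119 - 47) = ½ · 45 · 72 = 1620.

1620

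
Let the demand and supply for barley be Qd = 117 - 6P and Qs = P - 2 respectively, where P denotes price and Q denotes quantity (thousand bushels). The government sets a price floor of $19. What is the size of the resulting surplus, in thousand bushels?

Equilibrium: 117 - 6P = P - 2, so 119 = 7P and P* = 17, Q* = 15.
The floor of 19 is above the equilibrium price 17, so it binds.
At P = 19: Qd = 117 - 6·19 = 3 and Qs = 19 - 2 = 17.
Surplus = Qs - Qd = 17 - 3 = 14.

14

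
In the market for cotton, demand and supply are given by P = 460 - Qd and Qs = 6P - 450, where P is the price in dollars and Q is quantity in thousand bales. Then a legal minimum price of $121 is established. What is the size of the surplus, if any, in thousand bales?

Rearranging demand gives Qd = 460 - P. Without the control the market clears where 460 - P = 6P - 450, i.e. P* = 130 and Q* = 330.
The floor of 121 is below the equilibrium price 130, so it is not binding; the market clears at P* = 130, Q* = 330.
Since the control does not bind, there is no surplus.

0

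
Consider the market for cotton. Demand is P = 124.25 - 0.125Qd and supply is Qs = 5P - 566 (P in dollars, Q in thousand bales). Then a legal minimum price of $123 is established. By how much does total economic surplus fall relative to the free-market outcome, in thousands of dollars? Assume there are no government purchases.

93.6

Rearranging demand gives Qd = 994 - 8P. In a free market, 994 - 8P = 5P - 566 gives the equilibrium P* = 120, Q* = 34.
Since 123 > 120, the floor is binding.
At P = 123: Qd = 994 - 8·123 = 10 and Qs = 5·123 - 566 = 49.
Quantity traded falls to 10. At Q = 10 the demand price is (994 - 10)/8 = 123 and the supply price is (566 + 10)/5 = 115.2.
Deadweight loss = ½ · (123 - 115.2) · (34 - 10) = ½ · 7.8 · 24 = 93.6.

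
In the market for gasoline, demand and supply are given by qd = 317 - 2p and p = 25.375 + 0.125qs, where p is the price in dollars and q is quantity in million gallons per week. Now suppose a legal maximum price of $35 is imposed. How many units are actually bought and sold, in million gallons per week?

Rearranging supply gives qs = 8p - 203. In a free market, 317 - 2p = 8p - 203 gives the equilibrium p* = 52, q* = 213.
Since 35 < 52, the ceiling is binding.
At p = 35: qd = 317 - 2·35 = 247 and qs = 8·35 - 203 = 77.
The quantity actually transacted is the short side, supply: 77.

77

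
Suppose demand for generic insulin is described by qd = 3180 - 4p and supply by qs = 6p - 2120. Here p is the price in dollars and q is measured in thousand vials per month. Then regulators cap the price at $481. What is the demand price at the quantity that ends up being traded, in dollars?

Without the control the market clears where 3180 - 4p = 6p - 2120, i.e. p* = 530 and q* = 1060.
Because the ceiling (481) lies below the market-clearing price, it is binding.
At p = 481: qd = 3180 - 4·481 = 1256 and qs = 6·481 - 2120 = 766.
Only 766 units reach the market. On the demand curve, the marginal buyer's willingness to pay at q = 766 is (3180 - 766)/4 = 603.5.

603.5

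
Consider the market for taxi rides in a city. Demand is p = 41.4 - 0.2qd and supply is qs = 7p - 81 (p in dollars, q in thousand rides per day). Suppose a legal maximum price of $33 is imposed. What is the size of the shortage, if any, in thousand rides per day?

0

Rearranging demand gives qd = 207 - 5p. Equilibrium: 207 - 5p = 7p - 81, so 288 = 12p and p* = 24, q* = 87.
Since 33 is above p* = 24, the ceiling does not bind and the free-market outcome prevails.
Since the control does not bind, there is no shortage.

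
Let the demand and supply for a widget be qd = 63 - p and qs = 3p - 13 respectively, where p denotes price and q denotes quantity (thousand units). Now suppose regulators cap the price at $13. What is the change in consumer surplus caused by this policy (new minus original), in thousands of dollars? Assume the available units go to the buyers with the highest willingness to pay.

-6

Setting quantity demanded equal to quantity supplied, 63 - p = 3p - 13, gives p* = 19 and q* = 44.
Because the ceiling (13) lies below the market-clearing price, it is binding.
At p = 13: qd = 63 - 13 = 50 and qs = 3·13 - 13 = 26.
Consumer surplus without the control is ½ · (63 - 19) · 44 = 968.
With the ceiling, 26 units are sold at 13 (assume they go to the highest-value buyers). The demand price at q = 26 is 37, so CS = ½ · [(63 - 13) + (37 - 13)] · 26 = 962.
Change in consumer surplus = 962 - 968 = -6.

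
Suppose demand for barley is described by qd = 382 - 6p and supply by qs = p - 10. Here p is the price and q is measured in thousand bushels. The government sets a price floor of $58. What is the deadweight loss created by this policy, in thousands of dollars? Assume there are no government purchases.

Equilibrium: 382 - 6p = p - 10, so 392 = 7p and p* = 56, q* = 46.
Because the floor (58) lies above the market-clearing price, it is binding.
At p = 58: qd = 382 - 6·58 = 34 and qs = 58 - 10 = 48.
Quantity traded falls to 34. At q = 34 the demand price is (382 - 34)/6 = 58 and the supply price is 10 + 34 = 44.
Deadweight loss = ½ · (58 - 44) · (46 - 34) = ½ · 14 · 12 = 84.

84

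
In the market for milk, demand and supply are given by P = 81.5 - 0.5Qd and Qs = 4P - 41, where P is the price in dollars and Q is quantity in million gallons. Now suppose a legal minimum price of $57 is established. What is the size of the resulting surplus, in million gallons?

138

Rearranging demand gives Qd = 163 - 2P. Equilibrium: 163 - 2P = 4P - 41, so 204 = 6P and P* = 34, Q* = 95.
Because the floor (57) lies above the market-clearing price, it is binding.
At P = 57: Qd = 163 - 2·57 = 49 and Qs = 4·57 - 41 = 187.
Surplus = Qs - Qd = 187 - 49 = 138.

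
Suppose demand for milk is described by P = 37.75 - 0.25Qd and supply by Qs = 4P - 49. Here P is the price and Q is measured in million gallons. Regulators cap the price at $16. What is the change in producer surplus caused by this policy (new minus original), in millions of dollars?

Rearranging demand gives Qd = 151 - 4P. In a free market, 151 - 4P = 4P - 49 gives the equilibrium P* = 25, Q* = 51.
Since 16 < 25, the ceiling is binding.
At P = 16: Qd = 151 - 4·16 = 87 and Qs = 4·16 - 49 = 15.
Producer surplus without the control is ½ · (25 - 12.25) · 51 = 325.125.
With the ceiling, producers sell 15 units at 16, so PS = ½ · (16 - 12.25) · 15 = 28.125.
Change in producer surplus = 28.125 - 325.125 = -297.

-297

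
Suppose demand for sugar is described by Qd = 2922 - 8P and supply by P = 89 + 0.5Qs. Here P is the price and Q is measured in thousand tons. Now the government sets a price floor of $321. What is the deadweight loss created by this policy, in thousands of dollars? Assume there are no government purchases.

Rearranging supply gives Qs = 2P - 178. In a free market, 2922 - 8P = 2P - 178 gives the equilibrium P* = 310, Q* = 442.
Because the floor (321) lies above the market-clearing price, it is binding.
At P = 321: Qd = 2922 - 8·321 = 354 and Qs = 2·321 - 178 = 464.
Quantity traded falls to 354. At Q = 354 the demand price is (2922 - 354)/8 = 321 and the supply price is (178 + 354)/2 = 266.
Deadweight loss = ½ · (321 - 266) · (442 - 354) = ½ · 55 · 88 = 2420.

2420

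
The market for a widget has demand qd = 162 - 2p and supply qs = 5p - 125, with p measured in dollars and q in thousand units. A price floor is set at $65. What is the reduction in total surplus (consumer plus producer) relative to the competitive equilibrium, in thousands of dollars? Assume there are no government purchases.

806.4

Setting quantity demanded equal to quantity supplied, 162 - 2p = 5p - 125, gives p* = 41 and q* = 80.
Since 65 > 41, the floor is binding.
At p = 65: qd = 162 - 2·65 = 32 and qs = 5·65 - 125 = 200.
Quantity traded falls to 32. At q = 32 the demand price is (162 - 32)/2 = 65 and the supply price is (125 + 32)/5 = 31.4.
Deadweight loss = ½ · (65 - 31.4) · (80 - 32) = ½ · 33.6 · 48 = 806.4.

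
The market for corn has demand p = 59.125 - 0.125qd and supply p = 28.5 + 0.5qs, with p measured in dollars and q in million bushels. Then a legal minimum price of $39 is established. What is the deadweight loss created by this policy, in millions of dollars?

Rearranging demand gives qd = 473 - 8p; rearranging supply gives qs = 2p - 57. Without the control the market clears where 473 - 8p = 2p - 57, i.e. p* = 53 and q* = 49.
Since 39 is below p* = 53, the floor does not bind and the free-market outcome prevails.
Since the control does not bind, no trades are prevented and deadweight loss is zero.

0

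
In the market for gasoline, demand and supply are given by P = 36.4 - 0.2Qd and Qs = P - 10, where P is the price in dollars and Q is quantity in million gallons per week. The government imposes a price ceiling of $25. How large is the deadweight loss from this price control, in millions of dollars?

Rearranging demand gives Qd = 182 - 5P. Without the control the market clears where 182 - 5P = P - 10, i.e. P* = 32 and Q* = 22.
Because the ceiling (25) lies below the market-clearing price, it is binding.
At P = 25: Qd = 182 - 5·25 = 57 and Qs = 25 - 10 = 15.
Quantity traded falls to 15. At Q = 15 the demand price is (182 - 15)/5 = 33.4 and the supply price is 10 + 15 = 25.
Deadweight loss = ½ · (33.4 - 25) · (22 - 15) = ½ · 8.4 · 7 = 29.4.

29.4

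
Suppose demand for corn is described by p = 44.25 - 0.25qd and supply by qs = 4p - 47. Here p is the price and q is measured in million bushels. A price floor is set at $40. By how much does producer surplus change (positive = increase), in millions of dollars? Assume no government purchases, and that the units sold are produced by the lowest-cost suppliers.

-84

Rearranging demand gives qd = 177 - 4p. Setting quantity demanded equal to quantity supplied, 177 - 4p = 4p - 47, gives p* = 28 and q* = 65.
Since 40 > 28, the floor is binding.
At p = 40: qd = 177 - 4·40 = 17 and qs = 4·40 - 47 = 113.
Producer surplus without the control is ½ · (28 - 11.75) · 65 = 528.125.
With the floor, 17 units are sold at 40. The supply price at q = 17 is 16, so PS = ½ · [(40 - 11.75) + (40 - 16)] · 17 = 444.125.
Change in producer surplus = 444.125 - 528.125 = -84.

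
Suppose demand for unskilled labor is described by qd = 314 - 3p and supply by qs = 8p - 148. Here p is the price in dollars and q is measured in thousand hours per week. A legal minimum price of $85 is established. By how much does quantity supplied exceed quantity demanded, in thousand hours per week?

473

Equilibrium: 314 - 3p = 8p - 148, so 462 = 11p and p* = 42, q* = 188.
The floor of 85 is above the equilibrium price 42, so it binds.
At p = 85: qd = 314 - 3·85 = 59 and qs = 8·85 - 148 = 532.
Surplus = qs - qd = 532 - 59 = 473.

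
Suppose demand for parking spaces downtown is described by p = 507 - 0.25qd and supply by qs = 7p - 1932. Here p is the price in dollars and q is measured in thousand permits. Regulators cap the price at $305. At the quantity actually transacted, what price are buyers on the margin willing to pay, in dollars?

Rearranging demand gives qd = 2028 - 4p. Without the control the market clears where 2028 - 4p = 7p - 1932, i.e. p* = 360 and q* = 588.
Because the ceiling (305) lies below the market-clearing price, it is binding.
At p = 305: qd = 2028 - 4·305 = 808 and qs = 7·305 - 1932 = 203.
Only 203 units reach the market. On the demand curve, the marginal buyer's willingness to pay at q = 203 is (2028 - 203)/4 = 456.25.

456.25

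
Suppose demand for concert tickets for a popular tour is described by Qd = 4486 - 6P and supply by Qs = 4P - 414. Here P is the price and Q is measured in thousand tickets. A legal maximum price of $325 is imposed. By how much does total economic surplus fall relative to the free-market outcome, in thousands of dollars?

90750

Setting quantity demanded equal to quantity supplied, 4486 - 6P = 4P - 414, gives P* = 490 and Q* = 1546.
Since 325 < 490, the ceiling is binding.
At P = 325: Qd = 4486 - 6·325 = 2536 and Qs = 4·325 - 414 = 886.
Quantity traded falls to 886. At Q = 886 the demand price is (4486 - 886)/6 = 600 and the supply price is (414 + 886)/4 = 325.
Deadweight loss = ½ · (600 - 325) · (1546 - 886) = ½ · 275 · 660 = 90750.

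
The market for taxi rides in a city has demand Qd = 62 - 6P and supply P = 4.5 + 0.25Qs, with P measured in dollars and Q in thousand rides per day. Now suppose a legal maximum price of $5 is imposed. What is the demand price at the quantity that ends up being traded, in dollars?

10

Rearranging supply gives Qs = 4P - 18. Setting quantity demanded equal to quantity supplied, 62 - 6P = 4P - 18, gives P* = 8 and Q* = 14.
The ceiling of 5 is below the equilibrium price 8, so it binds.
At P = 5: Qd = 62 - 6·5 = 32 and Qs = 4·5 - 18 = 2.
Only 2 units reach the market. On the demand curve, the marginal buyer's willingness to pay at Q = 2 is (62 - 2)/6 = 10.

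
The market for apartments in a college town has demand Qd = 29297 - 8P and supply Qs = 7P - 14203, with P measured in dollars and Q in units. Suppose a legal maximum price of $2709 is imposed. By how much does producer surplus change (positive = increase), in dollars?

-1036843.5

Setting quantity demanded equal to quantity supplied, 29297 - 8P = 7P - 14203, gives P* = 2900 and Q* = 6097.
The ceiling of 2709 is below the equilibrium price 2900, so it binds.
At P = 2709: Qd = 29297 - 8·2709 = 7625 and Qs = 7·2709 - 14203 = 4760.
Producer surplus without the control is ½ · (2900 - 2029) · 6097 = 2655243.5.
With the ceiling, producers sell 4760 units at 2709, so PS = ½ · (2709 - 2029) · 4760 = 1618400.
Change in producer surplus = 1618400 - 2655243.5 = -1036843.5.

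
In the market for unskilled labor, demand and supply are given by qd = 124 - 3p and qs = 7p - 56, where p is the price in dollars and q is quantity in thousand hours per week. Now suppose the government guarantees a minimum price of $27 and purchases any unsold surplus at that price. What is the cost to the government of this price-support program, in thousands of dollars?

Setting quantity demanded equal to quantity supplied, 124 - 3p = 7p - 56, gives p* = 18 and q* = 70.
Because the floor (27) lies above the market-clearing price, it is binding.
At p = 27: qd = 124 - 3·27 = 43 and qs = 7·27 - 56 = 133.
Surplus = qs - qd = 90.
Government expenditure = surplus × support price = 90 × 27 = 2430.

2430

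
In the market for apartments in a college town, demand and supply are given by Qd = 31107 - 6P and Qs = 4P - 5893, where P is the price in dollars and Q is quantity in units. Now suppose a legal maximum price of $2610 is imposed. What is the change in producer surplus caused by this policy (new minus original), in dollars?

Setting quantity demanded equal to quantity supplied, 31107 - 6P = 4P - 5893, gives P* = 3700 and Q* = 8907.
Since 2610 < 3700, the ceiling is binding.
At P = 2610: Qd = 31107 - 6·2610 = 15447 and Qs = 4·2610 - 5893 = 4547.
Producer surplus without the control is ½ · (3700 - 1473.25) · 8907 = 9916831.125.
With the ceiling, producers sell 4547 units at 2610, so PS = ½ · (2610 - 1473.25) · 4547 = 2584401.125.
Change in producer surplus = 2584401.125 - 9916831.125 = -7332430.

-7332430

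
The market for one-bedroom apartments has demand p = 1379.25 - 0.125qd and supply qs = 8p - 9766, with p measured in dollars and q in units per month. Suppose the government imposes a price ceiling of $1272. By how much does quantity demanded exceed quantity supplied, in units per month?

448

Rearranging demand gives qd = 11034 - 8p. Without the control the market clears where 11034 - 8p = 8p - 9766, i.e. p* = 1300 and q* = 634.
The ceiling of 1272 is below the equilibrium price 1300, so it binds.
At p = 1272: qd = 11034 - 8·1272 = 858 and qs = 8·1272 - 9766 = 410.
Shortage = qd - qs = 858 - 410 = 448.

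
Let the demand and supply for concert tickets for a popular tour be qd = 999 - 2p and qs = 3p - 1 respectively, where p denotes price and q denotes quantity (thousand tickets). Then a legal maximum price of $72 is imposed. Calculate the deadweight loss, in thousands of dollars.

61440

In a free market, 999 - 2p = 3p - 1 gives the equilibrium p* = 200, q* = 599.
Because the ceiling (72) lies below the market-clearing price, it is binding.
At p = 72: qd = 999 - 2·72 = 855 and qs = 3·72 - 1 = 215.
Quantity traded falls to 215. At q = 215 the demand price is (999 - 215)/2 = 392 and the supply price is (1 + 215)/3 = 72.
Deadweight loss = ½ · (392 - 72) · (599 - 215) = ½ · 320 · 384 = 61440.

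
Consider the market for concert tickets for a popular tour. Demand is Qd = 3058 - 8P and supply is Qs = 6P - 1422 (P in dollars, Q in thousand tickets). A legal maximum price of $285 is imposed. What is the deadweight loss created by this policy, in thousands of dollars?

Equilibrium: 3058 - 8P = 6P - 1422, so 4480 = 14P and P* = 320, Q* = 498.
Since 285 < 320, the ceiling is binding.
At P = 285: Qd = 3058 - 8·285 = 778 and Qs = 6·285 - 1422 = 288.
Quantity traded falls to 288. At Q = 288 the demand price is (3058 - 288)/8 = 346.25 and the supply price is (1422 + 288)/6 = 285.
Deadweight loss = ½ · (346.25 - 285) · (498 - 288) = ½ · 61.25 · 210 = 6431.25.

6431.25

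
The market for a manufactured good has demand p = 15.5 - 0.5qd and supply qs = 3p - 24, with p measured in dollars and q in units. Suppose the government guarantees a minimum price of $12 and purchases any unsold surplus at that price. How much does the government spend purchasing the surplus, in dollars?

60

Rearranging demand gives qd = 31 - 2p. Without the control the market clears where 31 - 2p = 3p - 24, i.e. p* = 11 and q* = 9.
Because the floor (12) lies above the market-clearing price, it is binding.
At p = 12: qd = 31 - 2·12 = 7 and qs = 3·12 - 24 = 12.
Surplus = qs - qd = 5.
Government expenditure = surplus × support price = 5 × 12 = 60.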